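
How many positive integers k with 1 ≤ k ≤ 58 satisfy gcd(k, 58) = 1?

58 = 2 * 29.
φ(58) = 58 · (1 − 1/2) · (1 − 1/29)
       = 58 · 28/58 = 28.

28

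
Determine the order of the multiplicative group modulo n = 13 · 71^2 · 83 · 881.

φ(4791969559) = 4791969559 · (1 − 1/13) · (1 − 1/71) · (1 − 1/83) · (1 − 1/881)
       = 4791969559 · 60614400/67492529 = 4303622400.

4303622400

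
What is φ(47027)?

43200

Prime factorization: 47027 = 31 · 37 · 41.
φ(47027) = 47027 · (1 − 1/31) · (1 − 1/37) · (1 − 1/41)
       = 47027 · 43200/47027 = 43200.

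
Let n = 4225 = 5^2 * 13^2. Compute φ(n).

3120

φ(4225) = 4225 · (1 − 1/5) · (1 − 1/13)
       = 4225 · 48/65 = 3120.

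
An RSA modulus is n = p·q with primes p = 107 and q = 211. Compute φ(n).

22260

φ(107) = 107 − 1 = 106.
φ(211) = 211 − 1 = 210.
φ(22577) = 106 × 210 = 22260.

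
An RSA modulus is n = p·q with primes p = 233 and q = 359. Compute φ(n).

83056

φ(n) = (p − 1)(q − 1) = (233−1)(359−1) = 232·358 = 83056.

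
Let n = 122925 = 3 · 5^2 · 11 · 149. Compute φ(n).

59200

φ(122925) = 122925 · (1 − 1/3) · (1 − 1/5) · (1 − 1/11) · (1 − 1/149)
       = 122925 · 11840/24585 = 59200.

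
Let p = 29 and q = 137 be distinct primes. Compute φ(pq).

3808

φ(3973) = 3973 · (1 − 1/29) · (1 − 1/137)
       = 3973 · 3808/3973 = 3808.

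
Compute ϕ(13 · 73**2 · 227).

14254272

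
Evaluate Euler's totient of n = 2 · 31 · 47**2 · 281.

18160800

φ(38485198) = 38485198 · (1 − 1/2) · (1 − 1/31) · (1 − 1/47) · (1 − 1/281)
       = 38485198 · 386400/818834 = 18160800.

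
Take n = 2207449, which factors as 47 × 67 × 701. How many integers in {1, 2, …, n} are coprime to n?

2125200

φ(47) = 47 − 1 = 46.
φ(67) = 67 − 1 = 66.
φ(701) = 701 − 1 = 700.
φ(2207449) = 46 × 66 × 700 = 2125200.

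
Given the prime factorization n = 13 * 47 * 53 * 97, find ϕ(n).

2755584

φ(3141151) = 3141151 · (1 − 1/13) · (1 − 1/47) · (1 − 1/53) · (1 − 1/97)
       = 3141151 · 2755584/3141151 = 2755584.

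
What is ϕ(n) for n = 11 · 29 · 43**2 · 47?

φ(11) = 11 − 1 = 10.
φ(29) = 29 − 1 = 28.
φ(43^2) = 43^1·(43−1) = 43·42 = 1806.
φ(47) = 47 − 1 = 46.
φ(27722057) = 10 × 28 × 1806 × 46 = 23261280.

23261280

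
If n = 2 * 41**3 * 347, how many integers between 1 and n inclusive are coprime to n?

φ(47831174) = 47831174 · (1 − 1/2) · (1 − 1/41) · (1 − 1/347)
       = 47831174 · 13840/28454 = 23265040.

23265040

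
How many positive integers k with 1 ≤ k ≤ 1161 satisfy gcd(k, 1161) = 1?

Factor 1161: 1161 = 3^3 · 43.
φ(1161) = 1161 · (1 − 1/3) · (1 − 1/43)
       = 1161 · 84/129 = 756.

756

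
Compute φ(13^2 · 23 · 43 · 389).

φ(65017849) = 65017849 · (1 − 1/13) · (1 − 1/23) · (1 − 1/43) · (1 − 1/389)
       = 65017849 · 4302144/5001373 = 55927872.

55927872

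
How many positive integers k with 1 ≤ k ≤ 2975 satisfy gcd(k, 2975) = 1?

2975 = 5^2 * 7 * 17.
φ(5^2) = 5^1·(5−1) = 5·4 = 20.
φ(7) = 7 − 1 = 6.
φ(17) = 17 − 1 = 16.
Since φ is multiplicative, φ(2975) = 20 · 6 · 16 = 1920.

1920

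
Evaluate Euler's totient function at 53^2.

φ(2809) = 2809 · (1 − 1/53)
       = 2809 · 52/53 = 2756.

2756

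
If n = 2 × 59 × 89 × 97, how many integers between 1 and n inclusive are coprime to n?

489984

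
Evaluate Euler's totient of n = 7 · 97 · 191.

φ(129689) = 129689 · (1 − 1/7) · (1 − 1/97) · (1 − 1/191)
       = 129689 · 109440/129689 = 109440.

109440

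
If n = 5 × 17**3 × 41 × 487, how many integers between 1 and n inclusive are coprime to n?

φ(490489355) = 490489355 · (1 − 1/5) · (1 − 1/17) · (1 − 1/41) · (1 − 1/487)
       = 490489355 · 1244160/1697195 = 359562240.

359562240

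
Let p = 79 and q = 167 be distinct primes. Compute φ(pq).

12948

φ(pq) = (p−1)(q−1) = 78 · 166 = 12948.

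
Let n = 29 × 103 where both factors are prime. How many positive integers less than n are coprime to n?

2856

φ(n) = (p − 1)(q − 1) = (29−1)(103−1) = 28·102 = 2856.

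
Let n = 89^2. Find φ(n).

7832

φ(89^2) = 89^1·(89−1) = 89·88 = 7832.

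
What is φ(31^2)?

φ(961) = 961 · (1 − 1/31)
       = 961 · 30/31 = 930.

930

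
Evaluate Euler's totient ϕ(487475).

Factor 487475: 487475 = 5**2 · 17 · 31 · 37.
φ(487475) = 487475 · (1 − 1/5) · (1 − 1/17) · (1 − 1/31) · (1 − 1/37)
       = 487475 · 69120/97495 = 345600.

345600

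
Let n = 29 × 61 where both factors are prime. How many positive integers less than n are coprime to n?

1680

φ(1769) = 1769 · (1 − 1/29) · (1 − 1/61)
       = 1769 · 1680/1769 = 1680.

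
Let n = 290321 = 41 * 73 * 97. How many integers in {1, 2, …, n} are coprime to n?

φ(290321) = 290321 · (1 − 1/41) · (1 − 1/73) · (1 − 1/97)
       = 290321 · 276480/290321 = 276480.

276480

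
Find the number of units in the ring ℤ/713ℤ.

First factor: 713 = 23 × 31.
φ(713) = 713 · (1 − 1/23) · (1 − 1/31)
       = 713 · 660/713 = 660.

660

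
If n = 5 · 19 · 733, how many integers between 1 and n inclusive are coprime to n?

52704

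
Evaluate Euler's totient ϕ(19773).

Factor 19773: 19773 = 3^2 × 13^3.
φ(19773) = 19773 · (1 − 1/3) · (1 − 1/13)
       = 19773 · 24/39 = 12168.

12168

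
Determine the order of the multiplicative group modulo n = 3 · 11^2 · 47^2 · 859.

408099120

φ(688803753) = 688803753 · (1 − 1/3) · (1 − 1/11) · (1 − 1/47) · (1 − 1/859)
       = 688803753 · 789360/1332309 = 408099120.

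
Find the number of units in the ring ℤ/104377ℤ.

77760

Prime factorization: 104377 = 7 · 13 · 31 · 37.
φ(104377) = 104377 · (1 − 1/7) · (1 − 1/13) · (1 − 1/31) · (1 − 1/37)
       = 104377 · 77760/104377 = 77760.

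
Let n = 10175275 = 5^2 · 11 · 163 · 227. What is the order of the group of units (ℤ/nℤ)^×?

φ(10175275) = 10175275 · (1 − 1/5) · (1 − 1/11) · (1 − 1/163) · (1 − 1/227)
       = 10175275 · 1464480/2035055 = 7322400.

7322400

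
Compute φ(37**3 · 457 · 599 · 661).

8869842558720

φ(9165362662319) = 9165362662319 · (1 − 1/37) · (1 − 1/457) · (1 − 1/599) · (1 − 1/661)
       = 9165362662319 · 6479066880/6694932551 = 8869842558720.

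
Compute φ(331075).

230400

First factor: 331075 = 5**2 · 17 · 19 · 41.
φ(5^2) = 5^2 − 5^1 = 25 − 5 = 20.
φ(17) = 17 − 1 = 16.
φ(19) = 19 − 1 = 18.
φ(41) = 41 − 1 = 40.
Since φ is multiplicative, φ(331075) = 20 · 16 · 18 · 40 = 230400.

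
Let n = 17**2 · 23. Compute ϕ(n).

φ(6647) = 6647 · (1 − 1/17) · (1 − 1/23)
       = 6647 · 352/391 = 5984.

5984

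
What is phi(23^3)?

φ(23^3) = 23^3 − 23^2 = 12167 − 529 = 11638.

11638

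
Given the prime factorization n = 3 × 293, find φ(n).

584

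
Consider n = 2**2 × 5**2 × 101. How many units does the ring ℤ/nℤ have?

φ(10100) = 10100 · (1 − 1/2) · (1 − 1/5) · (1 − 1/101)
       = 10100 · 400/1010 = 4000.

4000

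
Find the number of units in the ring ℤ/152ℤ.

72

Prime factorization: 152 = 2^3 · 19.
φ(2^3) = 2^2·(2−1) = 4·1 = 4.
φ(19) = 19 − 1 = 18.
Since φ is multiplicative, φ(152) = 4 · 18 = 72.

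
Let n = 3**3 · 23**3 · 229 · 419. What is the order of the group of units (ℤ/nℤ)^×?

φ(3^3) = 3^3 − 3^2 = 27 − 9 = 18.
φ(23^3) = 23^3 − 23^2 = 12167 − 529 = 11638.
φ(229) = 229 − 1 = 228.
φ(419) = 419 − 1 = 418.
Multiply: 18 · 11638 · 228 · 418 = 19964663136.

19964663136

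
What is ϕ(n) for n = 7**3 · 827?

242844

φ(7^3) = 7^2·(7−1) = 49·6 = 294.
φ(827) = 827 − 1 = 826.
φ(283661) = 294 × 826 = 242844.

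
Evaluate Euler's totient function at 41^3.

67240

φ(68921) = 68921 · (1 − 1/41)
       = 68921 · 40/41 = 67240.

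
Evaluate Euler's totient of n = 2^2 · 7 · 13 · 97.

13824

φ(35308) = 35308 · (1 − 1/2) · (1 − 1/7) · (1 − 1/13) · (1 − 1/97)
       = 35308 · 6912/17654 = 13824.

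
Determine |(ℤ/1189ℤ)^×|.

1189 = 29 * 41.
φ(1189) = 1189 · (1 − 1/29) · (1 − 1/41)
       = 1189 · 1120/1189 = 1120.

1120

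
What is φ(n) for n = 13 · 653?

7824

φ(8489) = 8489 · (1 − 1/13) · (1 − 1/653)
       = 8489 · 7824/8489 = 7824.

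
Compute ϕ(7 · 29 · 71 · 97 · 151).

169344000

φ(7) = 7 − 1 = 6.
φ(29) = 29 − 1 = 28.
φ(71) = 71 − 1 = 70.
φ(97) = 97 − 1 = 96.
φ(151) = 151 − 1 = 150.
Since φ is multiplicative, φ(211107211) = 6 · 28 · 70 · 96 · 150 = 169344000.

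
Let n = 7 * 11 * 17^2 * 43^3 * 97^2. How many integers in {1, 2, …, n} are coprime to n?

11801829150720

φ(7) = 7 − 1 = 6.
φ(11) = 11 − 1 = 10.
φ(17^2) = 17^2 − 17^1 = 289 − 17 = 272.
φ(43^3) = 43^2·(43−1) = 1849·42 = 77658.
φ(97^2) = 97^1·(97−1) = 97·96 = 9312.
Since φ is multiplicative, φ(16647054570839) = 6 · 10 · 272 · 77658 · 9312 = 11801829150720.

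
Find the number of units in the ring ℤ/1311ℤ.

792

First factor: 1311 = 3 · 19 · 23.
φ(3) = 3 − 1 = 2.
φ(19) = 19 − 1 = 18.
φ(23) = 23 − 1 = 22.
Since φ is multiplicative, φ(1311) = 2 · 18 · 22 = 792.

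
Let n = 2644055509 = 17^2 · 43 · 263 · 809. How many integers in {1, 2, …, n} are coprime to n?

2418415104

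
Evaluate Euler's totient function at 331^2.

109230

φ(331^2) = 331^1·(331−1) = 331·330 = 109230.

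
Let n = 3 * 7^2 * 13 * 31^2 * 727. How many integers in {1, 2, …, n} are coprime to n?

680581440

φ(1335114417) = 1335114417 · (1 − 1/3) · (1 − 1/7) · (1 − 1/13) · (1 − 1/31) · (1 − 1/727)
       = 1335114417 · 3136320/6152601 = 680581440.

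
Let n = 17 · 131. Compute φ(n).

2080

φ(17) = 17 − 1 = 16.
φ(131) = 131 − 1 = 130.
Since φ is multiplicative, φ(2227) = 16 · 130 = 2080.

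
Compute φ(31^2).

930

φ(31^2) = 31^1·(31−1) = 31·30 = 930.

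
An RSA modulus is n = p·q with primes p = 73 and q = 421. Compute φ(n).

30240

φ(pq) = (p−1)(q−1) = 72 · 420 = 30240.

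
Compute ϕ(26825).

Prime factorization: 26825 = 5**2 · 29 · 37.
φ(26825) = 26825 · (1 − 1/5) · (1 − 1/29) · (1 − 1/37)
       = 26825 · 4032/5365 = 20160.

20160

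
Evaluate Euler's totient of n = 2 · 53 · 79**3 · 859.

φ(44893173106) = 44893173106 · (1 − 1/2) · (1 − 1/53) · (1 − 1/79) · (1 − 1/859)
       = 44893173106 · 3480048/7193266 = 21718979568.

21718979568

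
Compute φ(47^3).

101614

φ(47^3) = 47^3 − 47^2 = 103823 − 2209 = 101614.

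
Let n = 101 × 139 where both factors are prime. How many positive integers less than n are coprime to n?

13800

For distinct primes, φ(pq) = (p−1)(q−1) = 100 × 138 = 13800.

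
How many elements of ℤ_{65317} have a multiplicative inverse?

52920

Prime factorization: 65317 = 7**2 × 31 × 43.
φ(7^2) = 7^2 − 7^1 = 49 − 7 = 42.
φ(31) = 31 − 1 = 30.
φ(43) = 43 − 1 = 42.
φ(65317) = 42 × 30 × 42 = 52920.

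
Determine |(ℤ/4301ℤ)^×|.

4301 = 11 * 17 * 23.
φ(4301) = 4301 · (1 − 1/11) · (1 − 1/17) · (1 − 1/23)
       = 4301 · 3520/4301 = 3520.

3520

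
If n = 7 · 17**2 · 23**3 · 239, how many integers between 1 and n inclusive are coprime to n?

φ(7) = 7 − 1 = 6.
φ(17^2) = 17^2 − 17^1 = 289 − 17 = 272.
φ(23^3) = 23^3 − 23^2 = 12167 − 529 = 11638.
φ(239) = 239 − 1 = 238.
Since φ is multiplicative, φ(5882707999) = 6 · 272 · 11638 · 238 = 4520385408.

4520385408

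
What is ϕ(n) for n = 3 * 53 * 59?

φ(9381) = 9381 · (1 − 1/3) · (1 − 1/53) · (1 − 1/59)
       = 9381 · 6032/9381 = 6032.

6032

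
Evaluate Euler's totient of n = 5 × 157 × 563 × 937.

328243968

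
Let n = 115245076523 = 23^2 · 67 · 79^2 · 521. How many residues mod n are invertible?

107008799040

φ(115245076523) = 115245076523 · (1 − 1/23) · (1 − 1/67) · (1 − 1/79) · (1 − 1/521)
       = 115245076523 · 58893120/63426019 = 107008799040.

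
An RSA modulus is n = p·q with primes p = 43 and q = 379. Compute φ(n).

15876

φ(n) = (p − 1)(q − 1) = (43−1)(379−1) = 42·378 = 15876.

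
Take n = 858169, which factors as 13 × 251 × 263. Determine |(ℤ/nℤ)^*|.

786000

φ(858169) = 858169 · (1 − 1/13) · (1 − 1/251) · (1 − 1/263)
       = 858169 · 786000/858169 = 786000.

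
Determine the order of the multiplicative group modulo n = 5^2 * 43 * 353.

φ(379475) = 379475 · (1 − 1/5) · (1 − 1/43) · (1 − 1/353)
       = 379475 · 59136/75895 = 295680.

295680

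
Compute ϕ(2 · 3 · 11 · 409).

φ(26994) = 26994 · (1 − 1/2) · (1 − 1/3) · (1 − 1/11) · (1 − 1/409)
       = 26994 · 8160/26994 = 8160.

8160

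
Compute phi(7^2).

42

φ(49) = 49 · (1 − 1/7)
       = 49 · 6/7 = 42.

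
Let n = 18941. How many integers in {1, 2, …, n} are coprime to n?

16560

Factor 18941: 18941 = 13 · 31 · 47.
φ(13) = 13 − 1 = 12.
φ(31) = 31 − 1 = 30.
φ(47) = 47 − 1 = 46.
Multiply: 12 · 30 · 46 = 16560.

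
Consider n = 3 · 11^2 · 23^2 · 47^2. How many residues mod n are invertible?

240673840

φ(3) = 3 − 1 = 2.
φ(11^2) = 11^2 − 11^1 = 121 − 11 = 110.
φ(23^2) = 23^1·(23−1) = 23·22 = 506.
φ(47^2) = 47^2 − 47^1 = 2209 − 47 = 2162.
φ(424187643) = 2 × 110 × 506 × 2162 = 240673840.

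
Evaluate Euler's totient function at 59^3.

201898

φ(205379) = 205379 · (1 − 1/59)
       = 205379 · 58/59 = 201898.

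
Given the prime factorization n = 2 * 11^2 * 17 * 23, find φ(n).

φ(94622) = 94622 · (1 − 1/2) · (1 − 1/11) · (1 − 1/17) · (1 − 1/23)
       = 94622 · 3520/8602 = 38720.

38720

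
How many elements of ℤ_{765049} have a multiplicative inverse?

First factor: 765049 = 23 * 29 * 31 * 37.
φ(765049) = 765049 · (1 − 1/23) · (1 − 1/29) · (1 − 1/31) · (1 − 1/37)
       = 765049 · 665280/765049 = 665280.

665280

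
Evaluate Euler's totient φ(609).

336

Prime factorization: 609 = 3 · 7 · 29.
φ(3) = 3 − 1 = 2.
φ(7) = 7 − 1 = 6.
φ(29) = 29 − 1 = 28.
Since φ is multiplicative, φ(609) = 2 · 6 · 28 = 336.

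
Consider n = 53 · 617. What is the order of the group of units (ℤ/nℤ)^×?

32032

φ(32701) = 32701 · (1 − 1/53) · (1 − 1/617)
       = 32701 · 32032/32701 = 32032.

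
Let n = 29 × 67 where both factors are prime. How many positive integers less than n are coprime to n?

1848

For distinct primes, φ(pq) = (p−1)(q−1) = 28 × 66 = 1848.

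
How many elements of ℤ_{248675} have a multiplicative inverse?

164640

248675 = 5^2 * 7^3 * 29.
φ(5^2) = 5^1·(5−1) = 5·4 = 20.
φ(7^3) = 7^3 − 7^2 = 343 − 49 = 294.
φ(29) = 29 − 1 = 28.
φ(248675) = 20 × 294 × 28 = 164640.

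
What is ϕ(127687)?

96768

Factor 127687: 127687 = 7 × 17 × 29 × 37.
φ(127687) = 127687 · (1 − 1/7) · (1 − 1/17) · (1 − 1/29) · (1 − 1/37)
       = 127687 · 96768/127687 = 96768.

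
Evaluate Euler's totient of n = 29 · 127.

3528

φ(3683) = 3683 · (1 − 1/29) · (1 − 1/127)
       = 3683 · 3528/3683 = 3528.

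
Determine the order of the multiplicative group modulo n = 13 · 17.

φ(221) = 221 · (1 − 1/13) · (1 − 1/17)
       = 221 · 192/221 = 192.

192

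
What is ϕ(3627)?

2160

Prime factorization: 3627 = 3**2 × 13 × 31.
φ(3^2) = 3^2 − 3^1 = 9 − 3 = 6.
φ(13) = 13 − 1 = 12.
φ(31) = 31 − 1 = 30.
φ(3627) = 6 × 12 × 30 = 2160.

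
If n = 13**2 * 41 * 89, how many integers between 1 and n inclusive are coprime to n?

φ(13^2) = 13^2 − 13^1 = 169 − 13 = 156.
φ(41) = 41 − 1 = 40.
φ(89) = 89 − 1 = 88.
Since φ is multiplicative, φ(616681) = 156 · 40 · 88 = 549120.

549120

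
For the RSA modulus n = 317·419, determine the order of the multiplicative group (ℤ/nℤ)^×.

132088

For distinct primes, φ(pq) = (p−1)(q−1) = 316 × 418 = 132088.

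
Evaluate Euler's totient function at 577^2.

φ(332929) = 332929 · (1 − 1/577)
       = 332929 · 576/577 = 332352.

332352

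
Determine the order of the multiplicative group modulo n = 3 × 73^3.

767376

φ(1167051) = 1167051 · (1 − 1/3) · (1 − 1/73)
       = 1167051 · 144/219 = 767376.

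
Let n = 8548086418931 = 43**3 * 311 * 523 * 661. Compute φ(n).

8293967589600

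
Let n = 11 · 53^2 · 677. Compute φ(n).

φ(11) = 11 − 1 = 10.
φ(53^2) = 53^1·(53−1) = 53·52 = 2756.
φ(677) = 677 − 1 = 676.
Multiply: 10 · 2756 · 676 = 18630560.

18630560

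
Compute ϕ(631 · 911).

φ(631) = 631 − 1 = 630.
φ(911) = 911 − 1 = 910.
Since φ is multiplicative, φ(574841) = 630 · 910 = 573300.

573300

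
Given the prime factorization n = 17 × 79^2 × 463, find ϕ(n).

45549504

φ(17) = 17 − 1 = 16.
φ(79^2) = 79^1·(79−1) = 79·78 = 6162.
φ(463) = 463 − 1 = 462.
φ(49122911) = 16 × 6162 × 462 = 45549504.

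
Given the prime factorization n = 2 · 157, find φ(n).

φ(2) = 2 − 1 = 1.
φ(157) = 157 − 1 = 156.
Multiply: 1 · 156 = 156.

156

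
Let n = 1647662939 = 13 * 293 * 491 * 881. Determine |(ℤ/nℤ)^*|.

1510924800

φ(13) = 13 − 1 = 12.
φ(293) = 293 − 1 = 292.
φ(491) = 491 − 1 = 490.
φ(881) = 881 − 1 = 880.
φ(1647662939) = 12 × 292 × 490 × 880 = 1510924800.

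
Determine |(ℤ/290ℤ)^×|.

112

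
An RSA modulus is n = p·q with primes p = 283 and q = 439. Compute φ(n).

123516

φ(pq) = (p−1)(q−1) = 282 · 438 = 123516.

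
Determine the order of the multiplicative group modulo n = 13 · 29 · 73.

φ(27521) = 27521 · (1 − 1/13) · (1 − 1/29) · (1 − 1/73)
       = 27521 · 24192/27521 = 24192.

24192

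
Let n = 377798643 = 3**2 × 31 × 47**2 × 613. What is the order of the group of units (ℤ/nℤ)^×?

φ(377798643) = 377798643 · (1 − 1/3) · (1 − 1/31) · (1 − 1/47) · (1 − 1/613)
       = 377798643 · 1689120/2679423 = 238165920.

238165920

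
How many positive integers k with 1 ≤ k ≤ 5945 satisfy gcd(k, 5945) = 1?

Factor 5945: 5945 = 5 · 29 · 41.
φ(5) = 5 − 1 = 4.
φ(29) = 29 − 1 = 28.
φ(41) = 41 − 1 = 40.
Multiply: 4 · 28 · 40 = 4480.

4480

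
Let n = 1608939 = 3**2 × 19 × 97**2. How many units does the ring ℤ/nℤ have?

φ(1608939) = 1608939 · (1 − 1/3) · (1 − 1/19) · (1 − 1/97)
       = 1608939 · 3456/5529 = 1005696.

1005696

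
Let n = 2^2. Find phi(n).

φ(2^2) = 2^2 − 2^1 = 4 − 2 = 2.

2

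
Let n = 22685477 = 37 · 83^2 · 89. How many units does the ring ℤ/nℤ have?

φ(37) = 37 − 1 = 36.
φ(83^2) = 83^1·(83−1) = 83·82 = 6806.
φ(89) = 89 − 1 = 88.
Multiply: 36 · 6806 · 88 = 21561408.

21561408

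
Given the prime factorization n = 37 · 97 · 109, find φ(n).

373248

φ(37) = 37 − 1 = 36.
φ(97) = 97 − 1 = 96.
φ(109) = 109 − 1 = 108.
φ(391201) = 36 × 96 × 108 = 373248.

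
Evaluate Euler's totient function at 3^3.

18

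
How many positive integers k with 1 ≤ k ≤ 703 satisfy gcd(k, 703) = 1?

648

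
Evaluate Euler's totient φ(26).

12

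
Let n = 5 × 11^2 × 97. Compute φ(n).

φ(5) = 5 − 1 = 4.
φ(11^2) = 11^1·(11−1) = 11·10 = 110.
φ(97) = 97 − 1 = 96.
Since φ is multiplicative, φ(58685) = 4 · 110 · 96 = 42240.

42240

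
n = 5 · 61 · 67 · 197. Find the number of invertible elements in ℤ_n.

3104640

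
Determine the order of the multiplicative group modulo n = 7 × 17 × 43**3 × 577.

φ(5459189141) = 5459189141 · (1 − 1/7) · (1 − 1/17) · (1 − 1/43) · (1 − 1/577)
       = 5459189141 · 2322432/2952509 = 4294176768.

4294176768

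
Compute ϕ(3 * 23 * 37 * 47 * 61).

φ(3) = 3 − 1 = 2.
φ(23) = 23 − 1 = 22.
φ(37) = 37 − 1 = 36.
φ(47) = 47 − 1 = 46.
φ(61) = 61 − 1 = 60.
Multiply: 2 · 22 · 36 · 46 · 60 = 4371840.

4371840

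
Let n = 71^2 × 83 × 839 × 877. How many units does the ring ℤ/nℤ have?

299170223520

φ(71^2) = 71^2 − 71^1 = 5041 − 71 = 4970.
φ(83) = 83 − 1 = 82.
φ(839) = 839 − 1 = 838.
φ(877) = 877 − 1 = 876.
Multiply: 4970 · 82 · 838 · 876 = 299170223520.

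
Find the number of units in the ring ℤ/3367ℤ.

Prime factorization: 3367 = 7 · 13 · 37.
φ(3367) = 3367 · (1 − 1/7) · (1 − 1/13) · (1 − 1/37)
       = 3367 · 2592/3367 = 2592.

2592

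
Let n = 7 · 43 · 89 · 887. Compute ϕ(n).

φ(7) = 7 − 1 = 6.
φ(43) = 43 − 1 = 42.
φ(89) = 89 − 1 = 88.
φ(887) = 887 − 1 = 886.
Since φ is multiplicative, φ(23761843) = 6 · 42 · 88 · 886 = 19647936.

19647936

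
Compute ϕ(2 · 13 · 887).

10632

φ(2) = 2 − 1 = 1.
φ(13) = 13 − 1 = 12.
φ(887) = 887 − 1 = 886.
φ(23062) = 1 × 12 × 886 = 10632.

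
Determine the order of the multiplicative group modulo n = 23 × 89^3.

15335056

φ(23) = 23 − 1 = 22.
φ(89^3) = 89^2·(89−1) = 7921·88 = 697048.
Multiply: 22 · 697048 = 15335056.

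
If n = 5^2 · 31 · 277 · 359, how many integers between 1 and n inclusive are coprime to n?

59284800

φ(77068325) = 77068325 · (1 − 1/5) · (1 − 1/31) · (1 − 1/277) · (1 − 1/359)
       = 77068325 · 11856960/15413665 = 59284800.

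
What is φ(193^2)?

37056

φ(193^2) = 193^1·(193−1) = 193·192 = 37056.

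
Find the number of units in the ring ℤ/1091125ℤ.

Factor 1091125: 1091125 = 5^3 · 7 · 29 · 43.
φ(1091125) = 1091125 · (1 − 1/5) · (1 − 1/7) · (1 − 1/29) · (1 − 1/43)
       = 1091125 · 28224/43645 = 705600.

705600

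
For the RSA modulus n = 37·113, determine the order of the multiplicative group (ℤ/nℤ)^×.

4032

φ(37) = 37 − 1 = 36.
φ(113) = 113 − 1 = 112.
Since φ is multiplicative, φ(4181) = 36 · 112 = 4032.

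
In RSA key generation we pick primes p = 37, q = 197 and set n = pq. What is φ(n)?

φ(n) = (p − 1)(q − 1) = (37−1)(197−1) = 36·196 = 7056.

7056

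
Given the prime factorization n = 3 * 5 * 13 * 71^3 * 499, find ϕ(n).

16870008960

φ(34826529855) = 34826529855 · (1 − 1/3) · (1 − 1/5) · (1 − 1/13) · (1 − 1/71) · (1 − 1/499)
       = 34826529855 · 3346560/6908655 = 16870008960.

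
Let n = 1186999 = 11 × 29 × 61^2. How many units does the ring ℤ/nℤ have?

φ(11) = 11 − 1 = 10.
φ(29) = 29 − 1 = 28.
φ(61^2) = 61^1·(61−1) = 61·60 = 3660.
Since φ is multiplicative, φ(1186999) = 10 · 28 · 3660 = 1024800.

1024800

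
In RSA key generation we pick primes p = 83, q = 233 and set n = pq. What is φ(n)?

19024

φ(n) = (p − 1)(q − 1) = (83−1)(233−1) = 82·232 = 19024.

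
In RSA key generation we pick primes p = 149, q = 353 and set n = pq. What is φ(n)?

φ(n) = (p − 1)(q − 1) = (149−1)(353−1) = 148·352 = 52096.

52096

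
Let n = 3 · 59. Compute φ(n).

116

φ(3) = 3 − 1 = 2.
φ(59) = 59 − 1 = 58.
Multiply: 2 · 58 = 116.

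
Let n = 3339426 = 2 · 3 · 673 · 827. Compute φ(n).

1110144

φ(2) = 2 − 1 = 1.
φ(3) = 3 − 1 = 2.
φ(673) = 673 − 1 = 672.
φ(827) = 827 − 1 = 826.
φ(3339426) = 1 × 2 × 672 × 826 = 1110144.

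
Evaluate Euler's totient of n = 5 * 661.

φ(5) = 5 − 1 = 4.
φ(661) = 661 − 1 = 660.
Since φ is multiplicative, φ(3305) = 4 · 660 = 2640.

2640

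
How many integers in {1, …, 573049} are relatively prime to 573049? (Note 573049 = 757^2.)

φ(573049) = 573049 · (1 − 1/757)
       = 573049 · 756/757 = 572292.

572292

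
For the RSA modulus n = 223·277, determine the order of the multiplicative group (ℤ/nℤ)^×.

φ(223) = 223 − 1 = 222.
φ(277) = 277 − 1 = 276.
Since φ is multiplicative, φ(61771) = 222 · 276 = 61272.

61272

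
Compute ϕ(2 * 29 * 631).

φ(36598) = 36598 · (1 − 1/2) · (1 − 1/29) · (1 − 1/631)
       = 36598 · 17640/36598 = 17640.

17640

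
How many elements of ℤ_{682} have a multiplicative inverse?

Prime factorization: 682 = 2 × 11 × 31.
φ(2) = 2 − 1 = 1.
φ(11) = 11 − 1 = 10.
φ(31) = 31 − 1 = 30.
Since φ is multiplicative, φ(682) = 1 · 10 · 30 = 300.

300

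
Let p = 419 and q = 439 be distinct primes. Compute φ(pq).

φ(183941) = 183941 · (1 − 1/419) · (1 − 1/439)
       = 183941 · 183084/183941 = 183084.

183084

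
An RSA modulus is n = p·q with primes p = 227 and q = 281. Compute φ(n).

φ(227) = 227 − 1 = 226.
φ(281) = 281 − 1 = 280.
Since φ is multiplicative, φ(63787) = 226 · 280 = 63280.

63280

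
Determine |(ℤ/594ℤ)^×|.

180

Factor 594: 594 = 2 × 3**3 × 11.
φ(2) = 2 − 1 = 1.
φ(3^3) = 3^3 − 3^2 = 27 − 9 = 18.
φ(11) = 11 − 1 = 10.
Since φ is multiplicative, φ(594) = 1 · 18 · 10 = 180.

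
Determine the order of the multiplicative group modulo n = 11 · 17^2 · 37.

97920

φ(117623) = 117623 · (1 − 1/11) · (1 − 1/17) · (1 − 1/37)
       = 117623 · 5760/6919 = 97920.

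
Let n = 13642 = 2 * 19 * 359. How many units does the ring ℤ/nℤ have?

6444

φ(2) = 2 − 1 = 1.
φ(19) = 19 − 1 = 18.
φ(359) = 359 − 1 = 358.
Multiply: 1 · 18 · 358 = 6444.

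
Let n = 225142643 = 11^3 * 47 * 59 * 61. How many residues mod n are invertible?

φ(225142643) = 225142643 · (1 − 1/11) · (1 − 1/47) · (1 − 1/59) · (1 − 1/61)
       = 225142643 · 1600800/1860683 = 193696800.

193696800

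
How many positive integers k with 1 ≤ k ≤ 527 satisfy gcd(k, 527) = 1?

480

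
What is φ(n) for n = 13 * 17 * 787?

150912

φ(13) = 13 − 1 = 12.
φ(17) = 17 − 1 = 16.
φ(787) = 787 − 1 = 786.
Since φ is multiplicative, φ(173927) = 12 · 16 · 786 = 150912.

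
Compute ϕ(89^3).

697048

φ(89^3) = 89^3 − 89^2 = 704969 − 7921 = 697048.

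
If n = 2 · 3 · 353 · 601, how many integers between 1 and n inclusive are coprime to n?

422400

φ(1272918) = 1272918 · (1 − 1/2) · (1 − 1/3) · (1 − 1/353) · (1 − 1/601)
       = 1272918 · 422400/1272918 = 422400.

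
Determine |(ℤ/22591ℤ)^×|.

20160

Prime factorization: 22591 = 19 · 29 · 41.
φ(22591) = 22591 · (1 − 1/19) · (1 − 1/29) · (1 − 1/41)
       = 22591 · 20160/22591 = 20160.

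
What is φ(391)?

391 = 17 * 23.
φ(17) = 17 − 1 = 16.
φ(23) = 23 − 1 = 22.
Multiply: 16 · 22 = 352.

352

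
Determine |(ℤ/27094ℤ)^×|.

27094 = 2 · 19 · 23 · 31.
φ(2) = 2 − 1 = 1.
φ(19) = 19 − 1 = 18.
φ(23) = 23 − 1 = 22.
φ(31) = 31 − 1 = 30.
Since φ is multiplicative, φ(27094) = 1 · 18 · 22 · 30 = 11880.

11880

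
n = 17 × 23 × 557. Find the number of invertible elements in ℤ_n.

φ(217787) = 217787 · (1 − 1/17) · (1 − 1/23) · (1 − 1/557)
       = 217787 · 195712/217787 = 195712.

195712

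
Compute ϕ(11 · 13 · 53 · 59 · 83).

29677440

φ(11) = 11 − 1 = 10.
φ(13) = 13 − 1 = 12.
φ(53) = 53 − 1 = 52.
φ(59) = 59 − 1 = 58.
φ(83) = 83 − 1 = 82.
Since φ is multiplicative, φ(37114363) = 10 · 12 · 52 · 58 · 82 = 29677440.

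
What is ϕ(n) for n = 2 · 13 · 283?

3384

φ(2) = 2 − 1 = 1.
φ(13) = 13 − 1 = 12.
φ(283) = 283 − 1 = 282.
Multiply: 1 · 12 · 282 = 3384.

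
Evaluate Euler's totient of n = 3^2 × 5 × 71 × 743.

φ(3^2) = 3^2 − 3^1 = 9 − 3 = 6.
φ(5) = 5 − 1 = 4.
φ(71) = 71 − 1 = 70.
φ(743) = 743 − 1 = 742.
Since φ is multiplicative, φ(2373885) = 6 · 4 · 70 · 742 = 1246560.

1246560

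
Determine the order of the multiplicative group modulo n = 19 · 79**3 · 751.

φ(19) = 19 − 1 = 18.
φ(79^3) = 79^2·(79−1) = 6241·78 = 486798.
φ(751) = 751 − 1 = 750.
Since φ is multiplicative, φ(7035173491) = 18 · 486798 · 750 = 6571773000.

6571773000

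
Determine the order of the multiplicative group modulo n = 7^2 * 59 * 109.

φ(7^2) = 7^2 − 7^1 = 49 − 7 = 42.
φ(59) = 59 − 1 = 58.
φ(109) = 109 − 1 = 108.
Since φ is multiplicative, φ(315119) = 42 · 58 · 108 = 263088.

263088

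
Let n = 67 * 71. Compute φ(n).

φ(4757) = 4757 · (1 − 1/67) · (1 − 1/71)
       = 4757 · 4620/4757 = 4620.

4620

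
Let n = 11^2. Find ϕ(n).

110

φ(121) = 121 · (1 − 1/11)
       = 121 · 10/11 = 110.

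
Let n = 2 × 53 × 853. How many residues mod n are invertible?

φ(2) = 2 − 1 = 1.
φ(53) = 53 − 1 = 52.
φ(853) = 853 − 1 = 852.
Multiply: 1 · 52 · 852 = 44304.

44304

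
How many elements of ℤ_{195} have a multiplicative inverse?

195 = 3 * 5 * 13.
φ(3) = 3 − 1 = 2.
φ(5) = 5 − 1 = 4.
φ(13) = 13 − 1 = 12.
φ(195) = 2 × 4 × 12 = 96.

96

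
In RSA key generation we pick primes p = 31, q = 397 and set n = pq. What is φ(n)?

For distinct primes, φ(pq) = (p−1)(q−1) = 30 × 396 = 11880.

11880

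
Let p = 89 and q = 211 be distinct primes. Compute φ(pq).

18480

φ(n) = (p − 1)(q − 1) = (89−1)(211−1) = 88·210 = 18480.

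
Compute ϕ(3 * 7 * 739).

8856

φ(3) = 3 − 1 = 2.
φ(7) = 7 − 1 = 6.
φ(739) = 739 − 1 = 738.
φ(15519) = 2 × 6 × 738 = 8856.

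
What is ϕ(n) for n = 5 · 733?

φ(3665) = 3665 · (1 − 1/5) · (1 − 1/733)
       = 3665 · 2928/3665 = 2928.

2928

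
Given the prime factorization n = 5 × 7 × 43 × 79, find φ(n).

78624

φ(118895) = 118895 · (1 − 1/5) · (1 − 1/7) · (1 − 1/43) · (1 − 1/79)
       = 118895 · 78624/118895 = 78624.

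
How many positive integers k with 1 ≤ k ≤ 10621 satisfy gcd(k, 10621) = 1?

10621 = 13 · 19 · 43.
φ(10621) = 10621 · (1 − 1/13) · (1 − 1/19) · (1 − 1/43)
       = 10621 · 9072/10621 = 9072.

9072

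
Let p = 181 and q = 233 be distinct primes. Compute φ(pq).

41760

φ(n) = (p − 1)(q − 1) = (181−1)(233−1) = 180·232 = 41760.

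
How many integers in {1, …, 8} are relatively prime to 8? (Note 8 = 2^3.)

4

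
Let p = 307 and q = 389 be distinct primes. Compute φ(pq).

118728

For distinct primes, φ(pq) = (p−1)(q−1) = 306 × 388 = 118728.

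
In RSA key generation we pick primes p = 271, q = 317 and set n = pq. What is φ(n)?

85320

φ(pq) = (p−1)(q−1) = 270 · 316 = 85320.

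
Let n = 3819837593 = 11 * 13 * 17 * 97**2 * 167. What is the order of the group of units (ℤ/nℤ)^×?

φ(11) = 11 − 1 = 10.
φ(13) = 13 − 1 = 12.
φ(17) = 17 − 1 = 16.
φ(97^2) = 97^2 − 97^1 = 9409 − 97 = 9312.
φ(167) = 167 − 1 = 166.
Multiply: 10 · 12 · 16 · 9312 · 166 = 2967920640.

2967920640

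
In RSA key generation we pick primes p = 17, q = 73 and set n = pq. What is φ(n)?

1152

φ(17) = 17 − 1 = 16.
φ(73) = 73 − 1 = 72.
Since φ is multiplicative, φ(1241) = 16 · 72 = 1152.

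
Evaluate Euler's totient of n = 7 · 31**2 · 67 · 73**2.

1935679680

φ(2401828261) = 2401828261 · (1 − 1/7) · (1 − 1/31) · (1 − 1/67) · (1 − 1/73)
       = 2401828261 · 855360/1061347 = 1935679680.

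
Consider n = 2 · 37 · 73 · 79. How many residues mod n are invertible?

202176

φ(426758) = 426758 · (1 − 1/2) · (1 − 1/37) · (1 − 1/73) · (1 − 1/79)
       = 426758 · 202176/426758 = 202176.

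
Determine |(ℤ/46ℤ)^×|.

22

46 = 2 · 23.
φ(2) = 2 − 1 = 1.
φ(23) = 23 − 1 = 22.
Multiply: 1 · 22 = 22.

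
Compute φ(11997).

11997 = 3**2 · 31 · 43.
φ(11997) = 11997 · (1 − 1/3) · (1 − 1/31) · (1 − 1/43)
       = 11997 · 2520/3999 = 7560.

7560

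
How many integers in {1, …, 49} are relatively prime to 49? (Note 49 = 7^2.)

42

φ(49) = 49 · (1 − 1/7)
       = 49 · 6/7 = 42.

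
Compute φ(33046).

14400

First factor: 33046 = 2 × 13 × 31 × 41.
φ(2) = 2 − 1 = 1.
φ(13) = 13 − 1 = 12.
φ(31) = 31 − 1 = 30.
φ(41) = 41 − 1 = 40.
φ(33046) = 1 × 12 × 30 × 40 = 14400.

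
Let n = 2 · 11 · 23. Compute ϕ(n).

φ(2) = 2 − 1 = 1.
φ(11) = 11 − 1 = 10.
φ(23) = 23 − 1 = 22.
φ(506) = 1 × 10 × 22 = 220.

220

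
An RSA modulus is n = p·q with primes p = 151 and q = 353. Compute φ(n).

φ(pq) = (p−1)(q−1) = 150 · 352 = 52800.

52800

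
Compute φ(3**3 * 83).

1476

φ(2241) = 2241 · (1 − 1/3) · (1 − 1/83)
       = 2241 · 164/249 = 1476.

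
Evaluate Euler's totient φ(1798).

840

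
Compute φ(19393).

16800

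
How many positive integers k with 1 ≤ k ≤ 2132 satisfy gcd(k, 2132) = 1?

Prime factorization: 2132 = 2^2 × 13 × 41.
φ(2132) = 2132 · (1 − 1/2) · (1 − 1/13) · (1 − 1/41)
       = 2132 · 480/1066 = 960.

960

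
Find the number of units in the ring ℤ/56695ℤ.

39424

Prime factorization: 56695 = 5 × 17 × 23 × 29.
φ(56695) = 56695 · (1 − 1/5) · (1 − 1/17) · (1 − 1/23) · (1 − 1/29)
       = 56695 · 39424/56695 = 39424.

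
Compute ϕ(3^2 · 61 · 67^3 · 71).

7466104800

φ(3^2) = 3^1·(3−1) = 3·2 = 6.
φ(61) = 61 − 1 = 60.
φ(67^3) = 67^3 − 67^2 = 300763 − 4489 = 296274.
φ(71) = 71 − 1 = 70.
Multiply: 6 · 60 · 296274 · 70 = 7466104800.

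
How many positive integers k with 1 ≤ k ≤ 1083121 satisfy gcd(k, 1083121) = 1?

908544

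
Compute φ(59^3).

201898

φ(59^3) = 59^3 − 59^2 = 205379 − 3481 = 201898.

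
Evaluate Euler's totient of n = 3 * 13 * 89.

φ(3) = 3 − 1 = 2.
φ(13) = 13 − 1 = 12.
φ(89) = 89 − 1 = 88.
Multiply: 2 · 12 · 88 = 2112.

2112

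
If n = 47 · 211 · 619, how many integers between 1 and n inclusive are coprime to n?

5969880

φ(47) = 47 − 1 = 46.
φ(211) = 211 − 1 = 210.
φ(619) = 619 − 1 = 618.
Multiply: 46 · 210 · 618 = 5969880.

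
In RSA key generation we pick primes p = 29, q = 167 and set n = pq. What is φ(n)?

4648

φ(4843) = 4843 · (1 − 1/29) · (1 − 1/167)
       = 4843 · 4648/4843 = 4648.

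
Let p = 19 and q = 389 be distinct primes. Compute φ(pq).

6984

φ(7391) = 7391 · (1 − 1/19) · (1 − 1/389)
       = 7391 · 6984/7391 = 6984.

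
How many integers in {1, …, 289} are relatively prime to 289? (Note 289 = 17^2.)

φ(289) = 289 · (1 − 1/17)
       = 289 · 16/17 = 272.

272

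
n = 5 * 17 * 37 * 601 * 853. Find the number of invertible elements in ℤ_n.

φ(5) = 5 − 1 = 4.
φ(17) = 17 − 1 = 16.
φ(37) = 37 − 1 = 36.
φ(601) = 601 − 1 = 600.
φ(853) = 853 − 1 = 852.
Multiply: 4 · 16 · 36 · 600 · 852 = 1177804800.

1177804800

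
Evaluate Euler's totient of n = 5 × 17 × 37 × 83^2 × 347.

φ(5) = 5 − 1 = 4.
φ(17) = 17 − 1 = 16.
φ(37) = 37 − 1 = 36.
φ(83^2) = 83^1·(83−1) = 83·82 = 6806.
φ(347) = 347 − 1 = 346.
Since φ is multiplicative, φ(7518069035) = 4 · 16 · 36 · 6806 · 346 = 5425634304.

5425634304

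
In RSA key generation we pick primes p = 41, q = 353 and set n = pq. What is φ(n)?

14080

For distinct primes, φ(pq) = (p−1)(q−1) = 40 × 352 = 14080.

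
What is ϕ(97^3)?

903264

φ(97^3) = 97^3 − 97^2 = 912673 − 9409 = 903264.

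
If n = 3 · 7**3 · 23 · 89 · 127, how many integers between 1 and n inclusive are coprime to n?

143434368

φ(3) = 3 − 1 = 2.
φ(7^3) = 7^2·(7−1) = 49·6 = 294.
φ(23) = 23 − 1 = 22.
φ(89) = 89 − 1 = 88.
φ(127) = 127 − 1 = 126.
φ(267508101) = 2 × 294 × 22 × 88 × 126 = 143434368.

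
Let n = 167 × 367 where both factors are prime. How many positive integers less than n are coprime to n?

φ(61289) = 61289 · (1 − 1/167) · (1 − 1/367)
       = 61289 · 60756/61289 = 60756.

60756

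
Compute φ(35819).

Prime factorization: 35819 = 7^2 * 17 * 43.
φ(7^2) = 7^1·(7−1) = 7·6 = 42.
φ(17) = 17 − 1 = 16.
φ(43) = 43 − 1 = 42.
Since φ is multiplicative, φ(35819) = 42 · 16 · 42 = 28224.

28224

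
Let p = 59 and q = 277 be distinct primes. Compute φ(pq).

φ(pq) = (p−1)(q−1) = 58 · 276 = 16008.

16008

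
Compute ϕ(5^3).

φ(125) = 125 · (1 − 1/5)
       = 125 · 4/5 = 100.

100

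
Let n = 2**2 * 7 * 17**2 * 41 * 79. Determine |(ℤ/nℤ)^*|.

φ(26209988) = 26209988 · (1 − 1/2) · (1 − 1/7) · (1 − 1/17) · (1 − 1/41) · (1 − 1/79)
       = 26209988 · 299520/770882 = 10183680.

10183680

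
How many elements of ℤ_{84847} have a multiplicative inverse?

63360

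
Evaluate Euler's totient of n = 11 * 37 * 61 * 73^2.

φ(11) = 11 − 1 = 10.
φ(37) = 37 − 1 = 36.
φ(61) = 61 − 1 = 60.
φ(73^2) = 73^1·(73−1) = 73·72 = 5256.
φ(132303083) = 10 × 36 × 60 × 5256 = 113529600.

113529600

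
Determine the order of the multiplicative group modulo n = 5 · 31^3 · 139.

φ(20704745) = 20704745 · (1 − 1/5) · (1 − 1/31) · (1 − 1/139)
       = 20704745 · 16560/21545 = 15914160.

15914160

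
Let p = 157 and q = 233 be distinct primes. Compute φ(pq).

36192

For distinct primes, φ(pq) = (p−1)(q−1) = 156 × 232 = 36192.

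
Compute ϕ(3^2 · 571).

3420

φ(3^2) = 3^2 − 3^1 = 9 − 3 = 6.
φ(571) = 571 − 1 = 570.
φ(5139) = 6 × 570 = 3420.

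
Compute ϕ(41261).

Factor 41261: 41261 = 11^3 · 31.
φ(11^3) = 11^3 − 11^2 = 1331 − 121 = 1210.
φ(31) = 31 − 1 = 30.
Multiply: 1210 · 30 = 36300.

36300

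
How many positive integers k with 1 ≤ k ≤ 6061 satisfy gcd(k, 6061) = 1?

Prime factorization: 6061 = 11 · 19 · 29.
φ(11) = 11 − 1 = 10.
φ(19) = 19 − 1 = 18.
φ(29) = 29 − 1 = 28.
Multiply: 10 · 18 · 28 = 5040.

5040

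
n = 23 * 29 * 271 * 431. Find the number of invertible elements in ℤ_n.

φ(77906267) = 77906267 · (1 − 1/23) · (1 − 1/29) · (1 − 1/271) · (1 − 1/431)
       = 77906267 · 71517600/77906267 = 71517600.

71517600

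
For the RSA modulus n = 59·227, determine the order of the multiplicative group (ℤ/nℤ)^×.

13108

For distinct primes, φ(pq) = (p−1)(q−1) = 58 × 226 = 13108.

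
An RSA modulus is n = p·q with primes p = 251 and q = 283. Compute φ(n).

For distinct primes, φ(pq) = (p−1)(q−1) = 250 × 282 = 70500.

70500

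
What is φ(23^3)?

11638

φ(12167) = 12167 · (1 − 1/23)
       = 12167 · 22/23 = 11638.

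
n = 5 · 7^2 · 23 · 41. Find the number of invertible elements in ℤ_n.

147840

φ(5) = 5 − 1 = 4.
φ(7^2) = 7^1·(7−1) = 7·6 = 42.
φ(23) = 23 − 1 = 22.
φ(41) = 41 − 1 = 40.
φ(231035) = 4 × 42 × 22 × 40 = 147840.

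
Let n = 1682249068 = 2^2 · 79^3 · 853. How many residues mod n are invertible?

φ(1682249068) = 1682249068 · (1 − 1/2) · (1 − 1/79) · (1 − 1/853)
       = 1682249068 · 66456/134774 = 829503792.

829503792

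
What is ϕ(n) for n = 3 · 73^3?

767376

φ(3) = 3 − 1 = 2.
φ(73^3) = 73^2·(73−1) = 5329·72 = 383688.
Since φ is multiplicative, φ(1167051) = 2 · 383688 = 767376.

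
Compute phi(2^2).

2

φ(4) = 4 · (1 − 1/2)
       = 4 · 1/2 = 2.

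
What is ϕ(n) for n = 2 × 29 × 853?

φ(2) = 2 − 1 = 1.
φ(29) = 29 − 1 = 28.
φ(853) = 853 − 1 = 852.
Since φ is multiplicative, φ(49474) = 1 · 28 · 852 = 23856.

23856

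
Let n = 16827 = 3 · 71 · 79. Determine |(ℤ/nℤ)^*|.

10920

φ(3) = 3 − 1 = 2.
φ(71) = 71 − 1 = 70.
φ(79) = 79 − 1 = 78.
Since φ is multiplicative, φ(16827) = 2 · 70 · 78 = 10920.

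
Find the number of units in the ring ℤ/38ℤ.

18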